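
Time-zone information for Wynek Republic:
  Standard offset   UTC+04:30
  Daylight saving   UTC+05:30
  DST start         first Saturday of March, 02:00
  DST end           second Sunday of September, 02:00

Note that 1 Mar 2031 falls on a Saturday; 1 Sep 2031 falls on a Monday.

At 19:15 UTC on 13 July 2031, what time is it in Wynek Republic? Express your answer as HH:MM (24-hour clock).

1 March 2031 is a Saturday, so the first Saturday is March 1.
1 September 2031 is a Monday, so the first Sunday is September 7 and the second is September 14.
At the standard offset (UTC+04:30), 19:15 UTC + 4h30m = 23:45 Wynek Republic standard time.
The standard-time date in Wynek Republic, 13 July 2031, falls between 1 March and 14 September, so daylight saving is in effect and Wynek Republic is at UTC+05:30.
19:15 UTC + 5h30m = 00:45 local (rolling into the next day, 14 July 2031).

00:45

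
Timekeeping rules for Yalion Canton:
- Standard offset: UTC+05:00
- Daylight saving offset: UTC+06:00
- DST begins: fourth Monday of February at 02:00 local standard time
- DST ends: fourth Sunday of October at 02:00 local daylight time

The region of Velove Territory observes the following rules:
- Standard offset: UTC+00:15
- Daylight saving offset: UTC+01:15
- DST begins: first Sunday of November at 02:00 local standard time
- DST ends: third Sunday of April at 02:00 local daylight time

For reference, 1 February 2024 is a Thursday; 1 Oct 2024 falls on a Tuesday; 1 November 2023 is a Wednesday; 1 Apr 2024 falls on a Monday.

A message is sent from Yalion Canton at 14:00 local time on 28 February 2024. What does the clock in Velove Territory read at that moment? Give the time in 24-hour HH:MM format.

09:15

1 February 2024 is a Thursday, so the first Monday is February 5 and the fourth is February 26.
1 October 2024 is a Tuesday, so the first Sunday is October 6 and the fourth is October 27.
28 February 2024 falls between 26 February and 27 October, so daylight saving is in effect and Yalion Canton is at UTC+06:00.
14:00 Yalion Canton − 6h = 08:00 UTC.
1 November 2023 is a Wednesday, so the first Sunday is November 5.
1 April 2024 is a Monday, so the first Sunday is April 7 and the third is April 21.
At the standard offset (UTC+00:15), 08:00 UTC + 0h15m = 08:15 Velove Territory standard time.
The standard-time date in Velove Territory, 28 February 2024, falls between 5 November 2023 and 21 April 2024, so daylight saving is in effect and Velove Territory is at UTC+01:15.
08:00 UTC + 1h15m = 09:15 Velove Territory.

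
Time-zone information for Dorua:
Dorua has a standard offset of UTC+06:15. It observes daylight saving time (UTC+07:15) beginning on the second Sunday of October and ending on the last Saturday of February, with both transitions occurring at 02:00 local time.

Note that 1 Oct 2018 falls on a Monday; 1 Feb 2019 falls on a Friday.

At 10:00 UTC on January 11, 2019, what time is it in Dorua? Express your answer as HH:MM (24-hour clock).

17:15

1 October 2018 is a Monday, so the first Sunday is October 7 and the second is October 14.
1 February 2019 is a Friday, so Saturdays fall on 2, 9, 16, 23; the last is February 23.
At the standard offset (UTC+06:15), 10:00 UTC + 6h15m = 16:15 Dorua standard time.
Daylight saving runs 14 October 2018 – 23 February 2019; the standard-time date in Dorua, January 11, 2019, is inside that window, so Dorua is at UTC+07:15.
10:00 UTC + 7h15m = 17:15 local.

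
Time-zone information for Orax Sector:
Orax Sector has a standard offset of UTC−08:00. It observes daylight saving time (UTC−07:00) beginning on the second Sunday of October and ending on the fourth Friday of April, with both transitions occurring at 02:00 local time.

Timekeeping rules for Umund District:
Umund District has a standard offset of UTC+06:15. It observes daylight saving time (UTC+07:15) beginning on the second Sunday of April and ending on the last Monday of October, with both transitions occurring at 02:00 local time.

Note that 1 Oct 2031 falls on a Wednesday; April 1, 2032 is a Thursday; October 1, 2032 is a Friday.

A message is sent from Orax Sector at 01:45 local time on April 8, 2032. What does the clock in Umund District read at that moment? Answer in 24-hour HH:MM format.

1 October 2031 is a Wednesday, so the first Sunday is October 5 and the second is October 12.
1 April 2032 is a Thursday, so the first Friday is April 2 and the fourth is April 23.
April 8, 2032 falls between 12 October 2031 and 23 April 2032, so daylight saving is in effect and Orax Sector is at UTC−07:00.
01:45 Orax Sector + 7h = 08:45 UTC.
1 April 2032 is a Thursday, so the first Sunday is April 4 and the second is April 11.
1 October 2032 is a Friday, so Mondays fall on 4, 11, 18, 25; the last is October 25.
At the standard offset (UTC+06:15), 08:45 UTC + 6h15m = 15:00 Umund District standard time.
Daylight saving runs 11 April – 25 October; the standard-time date in Umund District, April 8, 2032, is outside that window, so Umund District is on standard time at UTC+06:15.
08:45 UTC + 6h15m = 15:00 Umund District.

15:00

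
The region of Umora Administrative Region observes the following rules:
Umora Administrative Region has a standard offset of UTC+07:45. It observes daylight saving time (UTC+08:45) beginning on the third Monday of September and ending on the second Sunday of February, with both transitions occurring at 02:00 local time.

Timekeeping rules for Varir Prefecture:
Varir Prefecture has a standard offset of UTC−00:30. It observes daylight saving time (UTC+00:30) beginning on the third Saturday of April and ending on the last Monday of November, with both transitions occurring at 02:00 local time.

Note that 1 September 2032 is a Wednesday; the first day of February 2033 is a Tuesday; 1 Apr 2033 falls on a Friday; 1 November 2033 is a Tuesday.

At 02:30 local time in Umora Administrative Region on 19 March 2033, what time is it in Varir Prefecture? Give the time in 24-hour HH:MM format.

18:15

1 September 2032 is a Wednesday, so the first Monday is September 6 and the third is September 20.
1 February 2033 is a Tuesday, so the first Sunday is February 6 and the second is February 13.
19 March 2033 does not fall between 20 September 2032 and 13 February 2033, so daylight saving is not in effect and Umora Administrative Region is at UTC+07:45.
02:30 Umora Administrative Region − 7h45m = 18:45 UTC (rolling into the previous day, 18 March 2033).
1 April 2033 is a Friday, so the first Saturday is April 2 and the third is April 16.
1 November 2033 is a Tuesday, so Mondays fall on 7, 14, 21, 28; the last is November 28.
At the standard offset (UTC−00:30), 18:45 UTC − 0h30m = 18:15 Varir Prefecture standard time.
Daylight saving runs 16 April – 28 November; the standard-time date in Varir Prefecture, 18 March 2033, is outside that window, so Varir Prefecture is on standard time at UTC−00:30.
18:45 UTC − 0h30m = 18:15 Varir Prefecture.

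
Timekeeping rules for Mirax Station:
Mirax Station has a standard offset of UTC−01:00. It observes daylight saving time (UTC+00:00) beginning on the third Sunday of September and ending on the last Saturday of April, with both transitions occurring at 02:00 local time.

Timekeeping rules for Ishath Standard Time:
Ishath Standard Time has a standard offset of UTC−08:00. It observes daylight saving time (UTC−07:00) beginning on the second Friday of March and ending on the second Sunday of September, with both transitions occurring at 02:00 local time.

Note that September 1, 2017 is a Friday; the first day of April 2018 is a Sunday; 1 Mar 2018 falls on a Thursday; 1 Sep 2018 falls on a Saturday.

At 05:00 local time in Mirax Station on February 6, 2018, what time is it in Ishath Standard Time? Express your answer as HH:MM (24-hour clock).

21:00

1 September 2017 is a Friday, so the first Sunday is September 3 and the third is September 17.
1 April 2018 is a Sunday, so Saturdays fall on 7, 14, 21, 28; the last is April 28.
February 6, 2018 falls between 17 September 2017 and 28 April 2018, so daylight saving is in effect and Mirax Station is at UTC+00:00.
05:00 Mirax Station − 0h = 05:00 UTC.
1 March 2018 is a Thursday, so the first Friday is March 2 and the second is March 9.
1 September 2018 is a Saturday, so the first Sunday is September 2 and the second is September 9.
At the standard offset (UTC−08:00), 05:00 UTC − 8h = 21:00 Ishath Standard Time standard time (rolling into the previous day, 5 February 2018).
Daylight saving runs 9 March – 9 September; the standard-time date in Ishath Standard Time, February 5, 2018, is outside that window, so Ishath Standard Time is on standard time at UTC−08:00.
05:00 UTC − 8h = 21:00 Ishath Standard Time (rolling into the previous day, 5 February 2018).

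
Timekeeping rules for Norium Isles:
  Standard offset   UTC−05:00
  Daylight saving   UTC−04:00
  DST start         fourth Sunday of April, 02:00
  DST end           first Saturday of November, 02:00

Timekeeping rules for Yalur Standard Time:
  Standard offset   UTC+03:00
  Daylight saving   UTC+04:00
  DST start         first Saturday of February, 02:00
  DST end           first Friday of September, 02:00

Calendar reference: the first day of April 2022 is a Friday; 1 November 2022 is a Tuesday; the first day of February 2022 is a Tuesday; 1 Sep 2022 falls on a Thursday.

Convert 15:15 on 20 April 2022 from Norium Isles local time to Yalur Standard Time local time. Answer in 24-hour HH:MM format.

00:15

1 April 2022 is a Friday, so the first Sunday is April 3 and the fourth is April 24.
1 November 2022 is a Tuesday, so the first Saturday is November 5.
20 April 2022 does not fall between 24 April and 5 November, so daylight saving is not in effect and Norium Isles is at UTC−05:00.
15:15 Norium Isles + 5h = 20:15 UTC.
1 February 2022 is a Tuesday, so the first Saturday is February 5.
1 September 2022 is a Thursday, so the first Friday is September 2.
At the standard offset (UTC+03:00), 20:15 UTC + 3h = 23:15 Yalur Standard Time standard time.
The standard-time date in Yalur Standard Time, 20 April 2022, falls between 5 February and 2 September, so daylight saving is in effect and Yalur Standard Time is at UTC+04:00.
20:15 UTC + 4h = 00:15 Yalur Standard Time (rolling into the next day, 21 April 2022).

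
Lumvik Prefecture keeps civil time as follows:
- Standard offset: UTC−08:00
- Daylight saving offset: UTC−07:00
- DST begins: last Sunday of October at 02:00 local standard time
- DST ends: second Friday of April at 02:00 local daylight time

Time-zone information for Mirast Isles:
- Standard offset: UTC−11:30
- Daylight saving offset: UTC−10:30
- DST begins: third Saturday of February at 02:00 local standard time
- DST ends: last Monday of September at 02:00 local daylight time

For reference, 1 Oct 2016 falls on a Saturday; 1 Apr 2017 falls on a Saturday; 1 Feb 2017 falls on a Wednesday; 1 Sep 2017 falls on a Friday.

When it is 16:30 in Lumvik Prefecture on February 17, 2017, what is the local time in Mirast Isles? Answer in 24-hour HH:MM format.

12:00

1 October 2016 is a Saturday, so Sundays fall on 2, 9, 16, 23, 30; the last is October 30.
1 April 2017 is a Saturday, so the first Friday is April 7 and the second is April 14.
February 17, 2017 falls between 30 October 2016 and 14 April 2017, so daylight saving is in effect and Lumvik Prefecture is at UTC−07:00.
16:30 Lumvik Prefecture + 7h = 23:30 UTC.
1 February 2017 is a Wednesday, so the first Saturday is February 4 and the third is February 18.
1 September 2017 is a Friday, so Mondays fall on 4, 11, 18, 25; the last is September 25.
At the standard offset (UTC−11:30), 23:30 UTC − 11h30m = 12:00 Mirast Isles standard time.
Daylight saving runs 18 February – 25 September; the standard-time date in Mirast Isles, February 17, 2017, is outside that window, so Mirast Isles is on standard time at UTC−11:30.
23:30 UTC − 11h30m = 12:00 Mirast Isles.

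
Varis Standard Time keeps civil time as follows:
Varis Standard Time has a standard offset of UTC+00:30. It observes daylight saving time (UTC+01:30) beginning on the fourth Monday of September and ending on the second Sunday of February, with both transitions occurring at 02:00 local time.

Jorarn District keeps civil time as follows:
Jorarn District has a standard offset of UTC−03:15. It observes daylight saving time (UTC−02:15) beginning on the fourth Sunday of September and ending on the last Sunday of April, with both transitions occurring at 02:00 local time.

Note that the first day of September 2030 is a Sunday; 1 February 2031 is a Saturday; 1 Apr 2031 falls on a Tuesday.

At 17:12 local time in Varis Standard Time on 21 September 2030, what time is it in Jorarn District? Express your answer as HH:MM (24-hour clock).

13:27

1 September 2030 is a Sunday, so the first Monday is September 2 and the fourth is September 23.
1 February 2031 is a Saturday, so the first Sunday is February 2 and the second is February 9.
21 September 2030 is outside the daylight-saving period (23 September 2030 – 9 February 2031), so Varis Standard Time is on standard time, UTC+00:30.
17:12 Varis Standard Time − 0h30m = 16:42 UTC.
1 September 2030 is a Sunday, so the first Sunday is September 1 and the fourth is September 22.
1 April 2031 is a Tuesday, so Sundays fall on 6, 13, 20, 27; the last is April 27.
At the standard offset (UTC−03:15), 16:42 UTC − 3h15m = 13:27 Jorarn District standard time.
Daylight saving runs 22 September 2030 – 27 April 2031; the standard-time date in Jorarn District, 21 September 2030, is outside that window, so Jorarn District is on standard time at UTC−03:15.
16:42 UTC − 3h15m = 13:27 Jorarn District.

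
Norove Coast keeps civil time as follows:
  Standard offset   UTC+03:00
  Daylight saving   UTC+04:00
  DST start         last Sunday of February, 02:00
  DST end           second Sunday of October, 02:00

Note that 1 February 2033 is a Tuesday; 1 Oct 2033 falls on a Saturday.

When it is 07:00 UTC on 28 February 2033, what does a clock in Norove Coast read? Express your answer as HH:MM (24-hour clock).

11:00

1 February 2033 is a Tuesday, so Sundays fall on 6, 13, 20, 27; the last is February 27.
1 October 2033 is a Saturday, so the first Sunday is October 2 and the second is October 9.
At the standard offset (UTC+03:00), 07:00 UTC + 3h = 10:00 Norove Coast standard time.
The standard-time date in Norove Coast, 28 February 2033, lies within the daylight-saving period (27 February – 9 October), so Norove Coast is on daylight time, UTC+04:00.
07:00 UTC + 4h = 11:00 local.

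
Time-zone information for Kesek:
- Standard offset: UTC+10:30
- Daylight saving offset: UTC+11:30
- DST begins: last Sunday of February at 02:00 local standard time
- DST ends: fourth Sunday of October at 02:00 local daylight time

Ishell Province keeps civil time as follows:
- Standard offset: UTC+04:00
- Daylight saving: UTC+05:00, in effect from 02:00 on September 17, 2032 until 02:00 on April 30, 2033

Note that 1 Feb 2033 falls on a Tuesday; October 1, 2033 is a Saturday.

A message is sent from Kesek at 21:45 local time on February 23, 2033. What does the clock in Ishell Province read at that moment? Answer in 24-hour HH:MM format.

16:15

1 February 2033 is a Tuesday, so Sundays fall on 6, 13, 20, 27; the last is February 27.
1 October 2033 is a Saturday, so the first Sunday is October 2 and the fourth is October 23.
February 23, 2033 is outside the daylight-saving period (27 February – 23 October), so Kesek is on standard time, UTC+10:30.
21:45 Kesek − 10h30m = 11:15 UTC.
At the standard offset (UTC+04:00), 11:15 UTC + 4h = 15:15 Ishell Province standard time.
The standard-time date in Ishell Province, February 23, 2033, lies within the daylight-saving period (17 September 2032 – 30 April 2033), so Ishell Province is on daylight time, UTC+05:00.
11:15 UTC + 5h = 16:15 Ishell Province.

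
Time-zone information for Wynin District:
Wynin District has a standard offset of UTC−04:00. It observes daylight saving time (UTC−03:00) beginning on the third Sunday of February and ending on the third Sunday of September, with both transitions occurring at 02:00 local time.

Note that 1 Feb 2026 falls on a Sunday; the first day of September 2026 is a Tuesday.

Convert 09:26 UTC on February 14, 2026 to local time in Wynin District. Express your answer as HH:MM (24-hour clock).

05:26

1 February 2026 is a Sunday, so the first Sunday is February 1 and the third is February 15.
1 September 2026 is a Tuesday, so the first Sunday is September 6 and the third is September 20.
At the standard offset (UTC−04:00), 09:26 UTC − 4h = 05:26 Wynin District standard time.
The standard-time date in Wynin District, February 14, 2026, is outside the daylight-saving period (15 February – 20 September), so Wynin District is on standard time, UTC−04:00.
09:26 UTC − 4h = 05:26 local.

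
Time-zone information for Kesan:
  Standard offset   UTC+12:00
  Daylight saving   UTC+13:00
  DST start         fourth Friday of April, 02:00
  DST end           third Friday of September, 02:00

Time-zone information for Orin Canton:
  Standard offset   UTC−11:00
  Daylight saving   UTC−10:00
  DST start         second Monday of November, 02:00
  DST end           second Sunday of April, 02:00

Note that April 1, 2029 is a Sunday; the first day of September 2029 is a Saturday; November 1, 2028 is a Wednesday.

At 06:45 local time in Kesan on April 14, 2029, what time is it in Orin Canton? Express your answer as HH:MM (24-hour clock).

1 April 2029 is a Sunday, so the first Friday is April 6 and the fourth is April 27.
1 September 2029 is a Saturday, so the first Friday is September 7 and the third is September 21.
April 14, 2029 does not fall between 27 April and 21 September, so daylight saving is not in effect and Kesan is at UTC+12:00.
06:45 Kesan − 12h = 18:45 UTC (rolling into the previous day, 13 April 2029).
1 November 2028 is a Wednesday, so the first Monday is November 6 and the second is November 13.
1 April 2029 is a Sunday, so the first Sunday is April 1 and the second is April 8.
At the standard offset (UTC−11:00), 18:45 UTC − 11h = 07:45 Orin Canton standard time.
Daylight saving runs 13 November 2028 – 8 April 2029; the standard-time date in Orin Canton, April 13, 2029, is outside that window, so Orin Canton is on standard time at UTC−11:00.
18:45 UTC − 11h = 07:45 Orin Canton.

07:45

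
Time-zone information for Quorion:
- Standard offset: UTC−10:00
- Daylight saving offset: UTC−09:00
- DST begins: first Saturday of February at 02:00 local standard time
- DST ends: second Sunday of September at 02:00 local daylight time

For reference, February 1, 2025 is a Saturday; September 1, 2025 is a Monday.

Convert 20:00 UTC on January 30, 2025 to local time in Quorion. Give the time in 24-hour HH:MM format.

1 February 2025 is a Saturday, so the first Saturday is February 1.
1 September 2025 is a Monday, so the first Sunday is September 7 and the second is September 14.
At the standard offset (UTC−10:00), 20:00 UTC − 10h = 10:00 Quorion standard time.
The standard-time date in Quorion, January 30, 2025, does not fall between 1 February and 14 September, so daylight saving is not in effect and Quorion is at UTC−10:00.
20:00 UTC − 10h = 10:00 local.

10:00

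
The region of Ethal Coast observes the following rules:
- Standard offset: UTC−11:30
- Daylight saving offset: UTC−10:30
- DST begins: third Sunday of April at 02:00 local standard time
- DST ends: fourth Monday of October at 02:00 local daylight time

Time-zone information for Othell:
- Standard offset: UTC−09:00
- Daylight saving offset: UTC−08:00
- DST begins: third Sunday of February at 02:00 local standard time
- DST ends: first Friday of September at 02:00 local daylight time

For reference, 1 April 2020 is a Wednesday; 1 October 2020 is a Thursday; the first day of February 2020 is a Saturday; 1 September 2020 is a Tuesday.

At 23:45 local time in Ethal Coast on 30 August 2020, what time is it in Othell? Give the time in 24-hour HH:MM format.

02:15

1 April 2020 is a Wednesday, so the first Sunday is April 5 and the third is April 19.
1 October 2020 is a Thursday, so the first Monday is October 5 and the fourth is October 26.
Daylight saving runs 19 April – 26 October; 30 August 2020 is inside that window, so Ethal Coast is at UTC−10:30.
23:45 Ethal Coast + 10h30m = 10:15 UTC (rolling into the next day, 31 August 2020).
1 February 2020 is a Saturday, so the first Sunday is February 2 and the third is February 16.
1 September 2020 is a Tuesday, so the first Friday is September 4.
At the standard offset (UTC−09:00), 10:15 UTC − 9h = 01:15 Othell standard time.
The standard-time date in Othell, 31 August 2020, falls between 16 February and 4 September, so daylight saving is in effect and Othell is at UTC−08:00.
10:15 UTC − 8h = 02:15 Othell.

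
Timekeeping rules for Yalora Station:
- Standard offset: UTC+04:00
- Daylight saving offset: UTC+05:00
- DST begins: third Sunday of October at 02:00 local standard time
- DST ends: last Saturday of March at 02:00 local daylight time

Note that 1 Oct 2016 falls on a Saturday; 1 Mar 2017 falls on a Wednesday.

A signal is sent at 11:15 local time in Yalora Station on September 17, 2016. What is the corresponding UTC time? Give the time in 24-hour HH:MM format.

07:15

1 October 2016 is a Saturday, so the first Sunday is October 2 and the third is October 16.
1 March 2017 is a Wednesday, so Saturdays fall on 4, 11, 18, 25; the last is March 25.
Daylight saving runs 16 October 2016 – 25 March 2017; September 17, 2016 is outside that window, so Yalora Station is on standard time at UTC+04:00.
11:15 local − 4h = 07:15 UTC.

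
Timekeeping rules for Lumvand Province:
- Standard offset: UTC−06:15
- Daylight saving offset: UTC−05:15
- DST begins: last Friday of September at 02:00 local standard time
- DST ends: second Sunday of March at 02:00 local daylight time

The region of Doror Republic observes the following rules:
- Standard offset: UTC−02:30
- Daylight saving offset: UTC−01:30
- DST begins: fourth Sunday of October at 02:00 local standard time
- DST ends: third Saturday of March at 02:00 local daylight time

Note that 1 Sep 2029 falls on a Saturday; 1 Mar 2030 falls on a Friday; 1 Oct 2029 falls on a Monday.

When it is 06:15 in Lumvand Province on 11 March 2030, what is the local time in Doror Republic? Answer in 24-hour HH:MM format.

1 September 2029 is a Saturday, so Fridays fall on 7, 14, 21, 28; the last is September 28.
1 March 2030 is a Friday, so the first Sunday is March 3 and the second is March 10.
11 March 2030 is outside the daylight-saving period (28 September 2029 – 10 March 2030), so Lumvand Province is on standard time, UTC−06:15.
06:15 Lumvand Province + 6h15m = 12:30 UTC.
1 October 2029 is a Monday, so the first Sunday is October 7 and the fourth is October 28.
1 March 2030 is a Friday, so the first Saturday is March 2 and the third is March 16.
At the standard offset (UTC−02:30), 12:30 UTC − 2h30m = 10:00 Doror Republic standard time.
The standard-time date in Doror Republic, 11 March 2030, falls between 28 October 2029 and 16 March 2030, so daylight saving is in effect and Doror Republic is at UTC−01:30.
12:30 UTC − 1h30m = 11:00 Doror Republic.

11:00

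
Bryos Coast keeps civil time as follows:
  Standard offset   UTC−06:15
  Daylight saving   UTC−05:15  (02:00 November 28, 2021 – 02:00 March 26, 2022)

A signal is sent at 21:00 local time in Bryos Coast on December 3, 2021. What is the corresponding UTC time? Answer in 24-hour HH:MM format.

02:15

December 3, 2021 lies within the daylight-saving period (28 November 2021 – 26 March 2022), so Bryos Coast is on daylight time, UTC−05:15.
21:00 local + 5h15m = 02:15 UTC (rolling into the next day, 4 December 2021).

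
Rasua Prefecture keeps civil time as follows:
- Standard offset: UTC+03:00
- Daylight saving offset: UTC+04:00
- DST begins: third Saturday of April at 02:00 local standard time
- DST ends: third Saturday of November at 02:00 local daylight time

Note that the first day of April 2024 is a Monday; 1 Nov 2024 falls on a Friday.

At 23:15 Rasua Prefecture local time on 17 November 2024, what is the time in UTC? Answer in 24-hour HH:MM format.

20:15

1 April 2024 is a Monday, so the first Saturday is April 6 and the third is April 20.
1 November 2024 is a Friday, so the first Saturday is November 2 and the third is November 16.
17 November 2024 is outside the daylight-saving period (20 April – 16 November), so Rasua Prefecture is on standard time, UTC+03:00.
23:15 local − 3h = 20:15 UTC.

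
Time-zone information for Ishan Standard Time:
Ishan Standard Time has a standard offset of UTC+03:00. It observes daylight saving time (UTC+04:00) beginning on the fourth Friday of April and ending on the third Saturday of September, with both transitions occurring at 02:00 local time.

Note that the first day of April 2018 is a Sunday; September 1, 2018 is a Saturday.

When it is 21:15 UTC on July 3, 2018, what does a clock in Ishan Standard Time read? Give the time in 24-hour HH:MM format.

01:15

1 April 2018 is a Sunday, so the first Friday is April 6 and the fourth is April 27.
1 September 2018 is a Saturday, so the first Saturday is September 1 and the third is September 15.
At the standard offset (UTC+03:00), 21:15 UTC + 3h = 00:15 Ishan Standard Time standard time (rolling into the next day, 4 July 2018).
Daylight saving runs 27 April – 15 September; the standard-time date in Ishan Standard Time, July 4, 2018, is inside that window, so Ishan Standard Time is at UTC+04:00.
21:15 UTC + 4h = 01:15 local (rolling into the next day, 4 July 2018).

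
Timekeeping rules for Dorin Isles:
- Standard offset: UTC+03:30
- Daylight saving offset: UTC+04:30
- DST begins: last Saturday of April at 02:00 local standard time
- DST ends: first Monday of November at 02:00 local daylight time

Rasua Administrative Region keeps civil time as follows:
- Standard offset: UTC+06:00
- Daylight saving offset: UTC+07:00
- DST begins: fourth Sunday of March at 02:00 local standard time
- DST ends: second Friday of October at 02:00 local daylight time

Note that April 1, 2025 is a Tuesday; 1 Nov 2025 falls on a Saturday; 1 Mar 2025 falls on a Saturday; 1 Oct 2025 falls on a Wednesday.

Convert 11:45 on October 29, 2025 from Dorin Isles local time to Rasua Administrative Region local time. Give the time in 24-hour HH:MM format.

13:15

1 April 2025 is a Tuesday, so Saturdays fall on 5, 12, 19, 26; the last is April 26.
1 November 2025 is a Saturday, so the first Monday is November 3.
October 29, 2025 falls between 26 April and 3 November, so daylight saving is in effect and Dorin Isles is at UTC+04:30.
11:45 Dorin Isles − 4h30m = 07:15 UTC.
1 March 2025 is a Saturday, so the first Sunday is March 2 and the fourth is March 23.
1 October 2025 is a Wednesday, so the first Friday is October 3 and the second is October 10.
At the standard offset (UTC+06:00), 07:15 UTC + 6h = 13:15 Rasua Administrative Region standard time.
Daylight saving runs 23 March – 10 October; the standard-time date in Rasua Administrative Region, October 29, 2025, is outside that window, so Rasua Administrative Region is on standard time at UTC+06:00.
07:15 UTC + 6h = 13:15 Rasua Administrative Region.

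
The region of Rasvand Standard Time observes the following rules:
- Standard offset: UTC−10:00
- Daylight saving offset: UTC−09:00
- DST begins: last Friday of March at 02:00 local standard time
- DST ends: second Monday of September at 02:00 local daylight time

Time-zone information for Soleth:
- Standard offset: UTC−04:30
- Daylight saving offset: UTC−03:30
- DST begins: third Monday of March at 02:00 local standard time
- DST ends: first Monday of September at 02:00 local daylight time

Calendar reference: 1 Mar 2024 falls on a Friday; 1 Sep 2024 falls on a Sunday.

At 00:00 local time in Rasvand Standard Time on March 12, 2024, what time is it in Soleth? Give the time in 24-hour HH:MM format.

1 March 2024 is a Friday, so Fridays fall on 1, 8, 15, 22, 29; the last is March 29.
1 September 2024 is a Sunday, so the first Monday is September 2 and the second is September 9.
March 12, 2024 does not fall between 29 March and 9 September, so daylight saving is not in effect and Rasvand Standard Time is at UTC−10:00.
00:00 Rasvand Standard Time + 10h = 10:00 UTC.
1 March 2024 is a Friday, so the first Monday is March 4 and the third is March 18.
1 September 2024 is a Sunday, so the first Monday is September 2.
At the standard offset (UTC−04:30), 10:00 UTC − 4h30m = 05:30 Soleth standard time.
The standard-time date in Soleth, March 12, 2024, is outside the daylight-saving period (18 March – 2 September), so Soleth is on standard time, UTC−04:30.
10:00 UTC − 4h30m = 05:30 Soleth.

05:30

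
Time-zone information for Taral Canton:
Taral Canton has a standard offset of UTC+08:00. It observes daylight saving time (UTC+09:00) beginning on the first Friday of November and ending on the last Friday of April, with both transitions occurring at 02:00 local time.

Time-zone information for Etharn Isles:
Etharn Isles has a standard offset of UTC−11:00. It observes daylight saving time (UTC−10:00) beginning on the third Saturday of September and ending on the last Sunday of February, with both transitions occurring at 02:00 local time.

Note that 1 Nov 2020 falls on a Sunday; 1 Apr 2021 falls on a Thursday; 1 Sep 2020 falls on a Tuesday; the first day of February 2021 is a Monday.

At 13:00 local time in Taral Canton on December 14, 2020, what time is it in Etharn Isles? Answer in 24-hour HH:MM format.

1 November 2020 is a Sunday, so the first Friday is November 6.
1 April 2021 is a Thursday, so Fridays fall on 2, 9, 16, 23, 30; the last is April 30.
December 14, 2020 falls between 6 November 2020 and 30 April 2021, so daylight saving is in effect and Taral Canton is at UTC+09:00.
13:00 Taral Canton − 9h = 04:00 UTC.
1 September 2020 is a Tuesday, so the first Saturday is September 5 and the third is September 19.
1 February 2021 is a Monday, so Sundays fall on 7, 14, 21, 28; the last is February 28.
At the standard offset (UTC−11:00), 04:00 UTC − 11h = 17:00 Etharn Isles standard time (rolling into the previous day, 13 December 2020).
Daylight saving runs 19 September 2020 – 28 February 2021; the standard-time date in Etharn Isles, December 13, 2020, is inside that window, so Etharn Isles is at UTC−10:00.
04:00 UTC − 10h = 18:00 Etharn Isles (rolling into the previous day, 13 December 2020).

18:00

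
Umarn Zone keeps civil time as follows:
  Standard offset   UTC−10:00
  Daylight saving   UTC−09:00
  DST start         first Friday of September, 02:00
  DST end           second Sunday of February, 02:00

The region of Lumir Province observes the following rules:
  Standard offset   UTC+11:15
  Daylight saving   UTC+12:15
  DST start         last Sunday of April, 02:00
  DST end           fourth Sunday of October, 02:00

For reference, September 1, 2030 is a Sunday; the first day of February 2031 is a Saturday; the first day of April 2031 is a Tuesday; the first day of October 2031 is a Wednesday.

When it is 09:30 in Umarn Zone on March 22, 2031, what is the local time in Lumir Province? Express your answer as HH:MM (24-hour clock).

1 September 2030 is a Sunday, so the first Friday is September 6.
1 February 2031 is a Saturday, so the first Sunday is February 2 and the second is February 9.
March 22, 2031 is outside the daylight-saving period (6 September 2030 – 9 February 2031), so Umarn Zone is on standard time, UTC−10:00.
09:30 Umarn Zone + 10h = 19:30 UTC.
1 April 2031 is a Tuesday, so Sundays fall on 6, 13, 20, 27; the last is April 27.
1 October 2031 is a Wednesday, so the first Sunday is October 5 and the fourth is October 26.
At the standard offset (UTC+11:15), 19:30 UTC + 11h15m = 06:45 Lumir Province standard time (rolling into the next day, 23 March 2031).
The standard-time date in Lumir Province, March 23, 2031, is outside the daylight-saving period (27 April – 26 October), so Lumir Province is on standard time, UTC+11:15.
19:30 UTC + 11h15m = 06:45 Lumir Province (rolling into the next day, 23 March 2031).

06:45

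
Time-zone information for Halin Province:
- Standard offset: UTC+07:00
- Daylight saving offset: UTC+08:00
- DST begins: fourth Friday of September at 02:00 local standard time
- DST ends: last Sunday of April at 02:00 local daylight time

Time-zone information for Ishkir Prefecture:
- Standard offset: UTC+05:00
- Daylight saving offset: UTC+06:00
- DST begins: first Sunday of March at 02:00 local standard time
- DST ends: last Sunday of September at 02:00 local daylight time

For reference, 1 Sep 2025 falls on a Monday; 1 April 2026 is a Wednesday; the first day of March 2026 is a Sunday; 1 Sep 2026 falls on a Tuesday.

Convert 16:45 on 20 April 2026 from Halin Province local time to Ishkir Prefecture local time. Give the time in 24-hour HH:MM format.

14:45

1 September 2025 is a Monday, so the first Friday is September 5 and the fourth is September 26.
1 April 2026 is a Wednesday, so Sundays fall on 5, 12, 19, 26; the last is April 26.
20 April 2026 falls between 26 September 2025 and 26 April 2026, so daylight saving is in effect and Halin Province is at UTC+08:00.
16:45 Halin Province − 8h = 08:45 UTC.
1 March 2026 is a Sunday, so the first Sunday is March 1.
1 September 2026 is a Tuesday, so Sundays fall on 6, 13, 20, 27; the last is September 27.
At the standard offset (UTC+05:00), 08:45 UTC + 5h = 13:45 Ishkir Prefecture standard time.
Daylight saving runs 1 March – 27 September; the standard-time date in Ishkir Prefecture, 20 April 2026, is inside that window, so Ishkir Prefecture is at UTC+06:00.
08:45 UTC + 6h = 14:45 Ishkir Prefecture.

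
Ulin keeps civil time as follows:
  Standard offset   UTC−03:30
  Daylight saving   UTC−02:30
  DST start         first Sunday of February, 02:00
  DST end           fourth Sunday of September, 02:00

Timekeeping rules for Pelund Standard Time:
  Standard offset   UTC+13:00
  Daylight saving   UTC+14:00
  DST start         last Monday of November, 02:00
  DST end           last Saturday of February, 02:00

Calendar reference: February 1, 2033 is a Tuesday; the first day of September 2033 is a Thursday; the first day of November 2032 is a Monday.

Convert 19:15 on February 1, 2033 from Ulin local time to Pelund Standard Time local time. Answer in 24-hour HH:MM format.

1 February 2033 is a Tuesday, so the first Sunday is February 6.
1 September 2033 is a Thursday, so the first Sunday is September 4 and the fourth is September 25.
February 1, 2033 does not fall between 6 February and 25 September, so daylight saving is not in effect and Ulin is at UTC−03:30.
19:15 Ulin + 3h30m = 22:45 UTC.
1 November 2032 is a Monday, so Mondays fall on 1, 8, 15, 22, 29; the last is November 29.
1 February 2033 is a Tuesday, so Saturdays fall on 5, 12, 19, 26; the last is February 26.
At the standard offset (UTC+13:00), 22:45 UTC + 13h = 11:45 Pelund Standard Time standard time (rolling into the next day, 2 February 2033).
Daylight saving runs 29 November 2032 – 26 February 2033; the standard-time date in Pelund Standard Time, February 2, 2033, is inside that window, so Pelund Standard Time is at UTC+14:00.
22:45 UTC + 14h = 12:45 Pelund Standard Time (rolling into the next day, 2 February 2033).

12:45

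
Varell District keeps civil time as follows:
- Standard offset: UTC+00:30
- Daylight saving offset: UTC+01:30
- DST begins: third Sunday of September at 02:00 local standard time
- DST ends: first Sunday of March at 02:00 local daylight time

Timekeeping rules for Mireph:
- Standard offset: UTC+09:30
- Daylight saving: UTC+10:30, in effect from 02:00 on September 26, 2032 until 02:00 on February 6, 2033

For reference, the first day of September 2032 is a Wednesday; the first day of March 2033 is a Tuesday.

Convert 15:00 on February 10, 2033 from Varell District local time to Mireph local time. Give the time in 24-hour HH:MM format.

1 September 2032 is a Wednesday, so the first Sunday is September 5 and the third is September 19.
1 March 2033 is a Tuesday, so the first Sunday is March 6.
February 10, 2033 lies within the daylight-saving period (19 September 2032 – 6 March 2033), so Varell District is on daylight time, UTC+01:30.
15:00 Varell District − 1h30m = 13:30 UTC.
At the standard offset (UTC+09:30), 13:30 UTC + 9h30m = 23:00 Mireph standard time.
The standard-time date in Mireph, February 10, 2033, does not fall between 26 September 2032 and 6 February 2033, so daylight saving is not in effect and Mireph is at UTC+09:30.
13:30 UTC + 9h30m = 23:00 Mireph.

23:00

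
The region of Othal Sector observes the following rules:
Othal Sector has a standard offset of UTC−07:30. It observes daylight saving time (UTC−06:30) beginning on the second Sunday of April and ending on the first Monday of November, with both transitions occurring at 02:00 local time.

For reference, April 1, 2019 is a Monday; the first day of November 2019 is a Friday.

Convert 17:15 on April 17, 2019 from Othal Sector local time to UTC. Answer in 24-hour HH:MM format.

23:45

1 April 2019 is a Monday, so the first Sunday is April 7 and the second is April 14.
1 November 2019 is a Friday, so the first Monday is November 4.
Daylight saving runs 14 April – 4 November; April 17, 2019 is inside that window, so Othal Sector is at UTC−06:30.
17:15 local + 6h30m = 23:45 UTC.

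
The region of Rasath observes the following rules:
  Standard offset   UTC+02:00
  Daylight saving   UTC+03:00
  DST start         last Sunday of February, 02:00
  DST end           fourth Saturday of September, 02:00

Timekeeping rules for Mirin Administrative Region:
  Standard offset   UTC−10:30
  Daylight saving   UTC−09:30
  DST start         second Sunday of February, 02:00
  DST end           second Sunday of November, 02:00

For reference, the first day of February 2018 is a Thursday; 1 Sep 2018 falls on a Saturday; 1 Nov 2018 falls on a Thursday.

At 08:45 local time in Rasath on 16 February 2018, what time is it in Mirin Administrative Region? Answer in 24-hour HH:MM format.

21:15

1 February 2018 is a Thursday, so Sundays fall on 4, 11, 18, 25; the last is February 25.
1 September 2018 is a Saturday, so the first Saturday is September 1 and the fourth is September 22.
Daylight saving runs 25 February – 22 September; 16 February 2018 is outside that window, so Rasath is on standard time at UTC+02:00.
08:45 Rasath − 2h = 06:45 UTC.
1 February 2018 is a Thursday, so the first Sunday is February 4 and the second is February 11.
1 November 2018 is a Thursday, so the first Sunday is November 4 and the second is November 11.
At the standard offset (UTC−10:30), 06:45 UTC − 10h30m = 20:15 Mirin Administrative Region standard time (rolling into the previous day, 15 February 2018).
The standard-time date in Mirin Administrative Region, 15 February 2018, lies within the daylight-saving period (11 February – 11 November), so Mirin Administrative Region is on daylight time, UTC−09:30.
06:45 UTC − 9h30m = 21:15 Mirin Administrative Region (rolling into the previous day, 15 February 2018).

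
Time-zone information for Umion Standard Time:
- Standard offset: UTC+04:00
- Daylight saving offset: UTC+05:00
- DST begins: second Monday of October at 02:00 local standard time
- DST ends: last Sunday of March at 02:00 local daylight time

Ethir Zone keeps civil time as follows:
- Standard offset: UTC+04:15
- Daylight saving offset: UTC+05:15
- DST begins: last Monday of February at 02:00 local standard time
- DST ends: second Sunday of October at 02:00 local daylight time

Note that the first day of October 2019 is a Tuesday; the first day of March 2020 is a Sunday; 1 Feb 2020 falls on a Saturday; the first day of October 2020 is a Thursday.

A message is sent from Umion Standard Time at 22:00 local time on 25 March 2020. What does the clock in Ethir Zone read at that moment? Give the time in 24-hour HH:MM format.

1 October 2019 is a Tuesday, so the first Monday is October 7 and the second is October 14.
1 March 2020 is a Sunday, so Sundays fall on 1, 8, 15, 22, 29; the last is March 29.
25 March 2020 lies within the daylight-saving period (14 October 2019 – 29 March 2020), so Umion Standard Time is on daylight time, UTC+05:00.
22:00 Umion Standard Time − 5h = 17:00 UTC.
1 February 2020 is a Saturday, so Mondays fall on 3, 10, 17, 24; the last is February 24.
1 October 2020 is a Thursday, so the first Sunday is October 4 and the second is October 11.
At the standard offset (UTC+04:15), 17:00 UTC + 4h15m = 21:15 Ethir Zone standard time.
The standard-time date in Ethir Zone, 25 March 2020, falls between 24 February and 11 October, so daylight saving is in effect and Ethir Zone is at UTC+05:15.
17:00 UTC + 5h15m = 22:15 Ethir Zone.

22:15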